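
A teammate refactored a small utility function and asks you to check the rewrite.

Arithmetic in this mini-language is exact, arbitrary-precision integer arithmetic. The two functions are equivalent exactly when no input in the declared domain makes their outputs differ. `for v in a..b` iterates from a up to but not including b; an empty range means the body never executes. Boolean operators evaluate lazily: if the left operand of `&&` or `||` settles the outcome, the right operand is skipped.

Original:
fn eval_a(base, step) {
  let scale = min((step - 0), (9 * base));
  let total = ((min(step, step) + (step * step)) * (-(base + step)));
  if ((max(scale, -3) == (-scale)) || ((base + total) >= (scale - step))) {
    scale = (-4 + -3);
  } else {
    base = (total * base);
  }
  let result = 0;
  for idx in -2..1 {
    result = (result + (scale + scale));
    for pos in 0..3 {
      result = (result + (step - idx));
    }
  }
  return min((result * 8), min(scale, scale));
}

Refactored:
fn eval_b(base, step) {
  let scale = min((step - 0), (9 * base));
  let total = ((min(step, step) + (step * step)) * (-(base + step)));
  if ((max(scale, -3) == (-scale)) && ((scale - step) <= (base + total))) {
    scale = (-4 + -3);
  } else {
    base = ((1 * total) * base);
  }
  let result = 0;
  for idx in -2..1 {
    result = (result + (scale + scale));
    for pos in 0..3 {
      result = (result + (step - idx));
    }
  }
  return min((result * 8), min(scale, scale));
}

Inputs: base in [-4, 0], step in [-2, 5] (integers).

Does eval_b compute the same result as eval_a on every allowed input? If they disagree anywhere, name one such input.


These are not equivalent — on base=-4, step=-2 the outputs split (-408 vs -1800).
eval_a: scale becomes -36; next total becomes 12; next ((max(scale, -3) == (-scale)) || ((base + total) >= (scale - step))) evaluates to true; next scale becomes -7; next result becomes 0; next at idx=-2:; next result becomes -14; next at pos=0:; next result becomes -14; next at pos=1:; next result becomes -14; next at pos=2:; next result becomes -14; next at idx=-1:; next result becomes -28; next at pos=0:; next result becomes -29; next at pos=1:; next result becomes -30; next at pos=2:; next result becomes -31; next at idx=0:; next result becomes -45; next at pos=0:; next result becomes -47; next at pos=1:; next result becomes -49; next at pos=2:; next result becomes -51; next final value -408
eval_b: scale becomes -36; next total becomes 12; next ((max(scale, -3) == (-scale)) && ((scale - step) <= (base + total))) evaluates to false; next base becomes -48; next result becomes 0; next at idx=-2:; next result becomes -72; next at pos=0:; next result becomes -72; next at pos=1:; next result becomes -72; next at pos=2:; next result becomes -72; next at idx=-1:; next result becomes -144; next at pos=0:; next result becomes -145; next at pos=1:; next result becomes -146; next at pos=2:; next result becomes -147; next at idx=0:; next result becomes -219; next at pos=0:; next result becomes -221; next at pos=1:; next result becomes -223; next at pos=2:; next result becomes -225; next final value -1800
verdict: not equivalent; witness: base=-4, step=-2


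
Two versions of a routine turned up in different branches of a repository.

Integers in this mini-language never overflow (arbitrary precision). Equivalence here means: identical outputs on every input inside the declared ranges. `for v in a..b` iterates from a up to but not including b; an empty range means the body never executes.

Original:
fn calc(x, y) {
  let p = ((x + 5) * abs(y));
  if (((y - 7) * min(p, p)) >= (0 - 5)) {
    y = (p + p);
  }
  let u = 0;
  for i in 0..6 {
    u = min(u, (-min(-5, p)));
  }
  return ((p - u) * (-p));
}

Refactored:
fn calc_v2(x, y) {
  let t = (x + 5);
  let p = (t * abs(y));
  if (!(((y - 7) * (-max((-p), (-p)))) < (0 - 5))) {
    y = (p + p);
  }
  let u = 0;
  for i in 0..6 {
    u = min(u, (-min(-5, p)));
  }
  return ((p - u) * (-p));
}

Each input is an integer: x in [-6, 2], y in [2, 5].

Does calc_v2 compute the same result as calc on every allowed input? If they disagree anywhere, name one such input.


This is a faithful refactor — local variable names differ, boolean connective usage differs, comparison usage differs, min/max/abs usage differs, statement counts differ, but the computed results match everywhere.
Spot check at x=-1, y=2 — calc: p := 8 | (((y - 7) * min(p, p)) >= (0 - 5)): false | u := 0 | iter i=0: | u := 0 | iter i=1: | u := 0 | iter i=2: | u := 0 | iter i=3: | u := 0 | iter i=4: | u := 0 | iter i=5: | u := 0 | result -64. calc_v2: t := 4 | p := 8 | (!(((y - 7) * (-max((-p), (-p)))) < (0 - 5))): false | u := 0 | iter i=0: | u := 0 | iter i=1: | u := 0 | iter i=2: | u := 0 | iter i=3: | u := 0 | iter i=4: | u := 0 | iter i=5: | u := 0 | result -64. Both give -64.
Across all 36 domain points the two functions coincide.
verdict: equivalent


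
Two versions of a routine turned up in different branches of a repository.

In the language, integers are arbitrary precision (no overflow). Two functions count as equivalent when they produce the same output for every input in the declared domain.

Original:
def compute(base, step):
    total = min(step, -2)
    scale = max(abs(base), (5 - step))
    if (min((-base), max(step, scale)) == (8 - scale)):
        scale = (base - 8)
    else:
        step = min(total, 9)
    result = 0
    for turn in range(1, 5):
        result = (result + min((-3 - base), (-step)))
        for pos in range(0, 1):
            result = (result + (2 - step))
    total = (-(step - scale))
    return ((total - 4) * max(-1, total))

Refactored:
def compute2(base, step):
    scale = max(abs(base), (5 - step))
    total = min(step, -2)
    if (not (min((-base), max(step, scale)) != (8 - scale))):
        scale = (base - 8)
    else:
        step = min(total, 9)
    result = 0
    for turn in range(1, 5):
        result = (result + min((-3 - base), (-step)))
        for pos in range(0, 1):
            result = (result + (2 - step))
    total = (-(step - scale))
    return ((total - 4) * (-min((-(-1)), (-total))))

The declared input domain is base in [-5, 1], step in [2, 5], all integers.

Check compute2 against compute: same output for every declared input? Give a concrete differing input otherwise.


This is a faithful refactor — comparison usage differs; also min/max/abs usage differs; also boolean connective usage differs, but the computed results match everywhere.
One worked example (base=-5, step=4) — compute: total = -2; scale = 5; (min((-base), max(step, scale)) == (8 - scale)) -> false; step = -2; result = 0; [turn=1]; result = 2; [pos=0]; result = 6; [turn=2]; result = 8; [pos=0]; result = 12; [turn=3]; result = 14; [pos=0]; result = 18; [turn=4]; result = 20; [pos=0]; result = 24; total = 7; return 21; compute2: scale = 5; total = -2; (not (min((-base), max(step, scale)) != (8 - scale))) -> false; step = -2; result = 0; [turn=1]; result = 2; [pos=0]; result = 6; [turn=2]; result = 8; [pos=0]; result = 12; [turn=3]; result = 14; [pos=0]; result = 18; [turn=4]; result = 20; [pos=0]; result = 24; total = 7; return 21; agreement on 21.
Sweeping the whole domain (28 inputs) finds no disagreement.
verdict: equivalent


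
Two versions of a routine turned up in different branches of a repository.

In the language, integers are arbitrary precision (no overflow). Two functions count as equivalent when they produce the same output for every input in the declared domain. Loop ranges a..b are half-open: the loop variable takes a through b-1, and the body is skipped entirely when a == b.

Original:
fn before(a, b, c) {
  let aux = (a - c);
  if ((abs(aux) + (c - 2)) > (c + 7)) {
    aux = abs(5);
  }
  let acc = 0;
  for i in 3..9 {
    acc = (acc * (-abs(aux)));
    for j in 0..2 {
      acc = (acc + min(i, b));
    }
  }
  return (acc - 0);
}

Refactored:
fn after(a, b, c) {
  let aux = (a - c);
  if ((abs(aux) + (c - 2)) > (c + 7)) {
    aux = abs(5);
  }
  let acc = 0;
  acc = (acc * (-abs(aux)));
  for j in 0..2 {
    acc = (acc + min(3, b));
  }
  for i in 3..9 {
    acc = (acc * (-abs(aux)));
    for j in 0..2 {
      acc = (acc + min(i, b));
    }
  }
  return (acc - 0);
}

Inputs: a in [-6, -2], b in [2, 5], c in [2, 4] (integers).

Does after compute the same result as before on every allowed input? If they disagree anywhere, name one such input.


Not equivalent: a=-6, b=2, c=2 separates them (-116508 vs 932068).
before: aux := -8 | ((abs(aux) + (c - 2)) > (c + 7)): false | acc := 0 | iter i=3: | acc := 0 | iter j=0: | acc := 2 | iter j=1: | acc := 4 | iter i=4: | acc := -32 | iter j=0: | acc := -30 | iter j=1: | acc := -28 | iter i=5: | acc := 224 | iter j=0: | acc := 226 | iter j=1: | acc := 228 | iter i=6: | acc := -1824 | iter j=0: | acc := -1822 | iter j=1: | acc := -1820 | iter i=7: | acc := 14560 | iter j=0: | acc := 14562 | iter j=1: | acc := 14564 | iter i=8: | acc := -116512 | iter j=0: | acc := -116510 | iter j=1: | acc := -116508 | result -116508
after: aux := -8 | ((abs(aux) + (c - 2)) > (c + 7)): false | acc := 0 | acc := 0 | iter j=0: | acc := 2 | iter j=1: | acc := 4 | iter i=3: | acc := -32 | iter j=0: | acc := -30 | iter j=1: | acc := -28 | iter i=4: | acc := 224 | iter j=0: | acc := 226 | iter j=1: | acc := 228 | iter i=5: | acc := -1824 | iter j=0: | acc := -1822 | iter j=1: | acc := -1820 | iter i=6: | acc := 14560 | iter j=0: | acc := 14562 | iter j=1: | acc := 14564 | iter i=7: | acc := -116512 | iter j=0: | acc := -116510 | iter j=1: | acc := -116508 | iter i=8: | acc := 932064 | iter j=0: | acc := 932066 | iter j=1: | acc := 932068 | result 932068
verdict: not equivalent; witness: a=-6, b=2, c=2


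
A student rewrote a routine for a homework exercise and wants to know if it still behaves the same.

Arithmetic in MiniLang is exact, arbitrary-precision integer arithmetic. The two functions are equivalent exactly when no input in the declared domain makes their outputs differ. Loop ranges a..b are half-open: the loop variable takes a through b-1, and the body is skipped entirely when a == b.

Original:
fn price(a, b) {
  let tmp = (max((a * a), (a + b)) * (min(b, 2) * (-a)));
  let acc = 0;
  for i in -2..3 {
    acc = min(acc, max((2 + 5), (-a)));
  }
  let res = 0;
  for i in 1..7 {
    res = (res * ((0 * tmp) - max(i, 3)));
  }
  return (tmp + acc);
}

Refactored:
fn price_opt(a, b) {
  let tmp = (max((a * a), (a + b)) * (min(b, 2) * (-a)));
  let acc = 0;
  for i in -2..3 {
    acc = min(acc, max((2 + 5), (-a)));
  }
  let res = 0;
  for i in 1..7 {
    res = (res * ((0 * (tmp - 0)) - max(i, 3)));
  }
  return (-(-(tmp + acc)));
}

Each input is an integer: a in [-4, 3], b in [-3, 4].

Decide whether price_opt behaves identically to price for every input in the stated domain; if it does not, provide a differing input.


The two versions differ — the changes include arithmetic usage differs; also constant usage differs.
Spot check at a=3, b=1 — price: tmp becomes -27; next acc becomes 0; next at i=-2:; next acc becomes 0; next at i=-1:; next acc becomes 0; next at i=0:; next acc becomes 0; next at i=1:; next acc becomes 0; next at i=2:; next acc becomes 0; next res becomes 0; next at i=1:; next res becomes 0; next at i=2:; next res becomes 0; next at i=3:; next res becomes 0; next at i=4:; next res becomes 0; next at i=5:; next res becomes 0; next at i=6:; next res becomes 0; next final value -27. price_opt: tmp becomes -27; next acc becomes 0; next at i=-2:; next acc becomes 0; next at i=-1:; next acc becomes 0; next at i=0:; next acc becomes 0; next at i=1:; next acc becomes 0; next at i=2:; next acc becomes 0; next res becomes 0; next at i=1:; next res becomes 0; next at i=2:; next res becomes 0; next at i=3:; next res becomes 0; next at i=4:; next res becomes 0; next at i=5:; next res becomes 0; next at i=6:; next res becomes 0; next final value -27. Both give -27.
Checked all 64 inputs in the declared domain: the outputs agree on every one.
verdict: equivalent


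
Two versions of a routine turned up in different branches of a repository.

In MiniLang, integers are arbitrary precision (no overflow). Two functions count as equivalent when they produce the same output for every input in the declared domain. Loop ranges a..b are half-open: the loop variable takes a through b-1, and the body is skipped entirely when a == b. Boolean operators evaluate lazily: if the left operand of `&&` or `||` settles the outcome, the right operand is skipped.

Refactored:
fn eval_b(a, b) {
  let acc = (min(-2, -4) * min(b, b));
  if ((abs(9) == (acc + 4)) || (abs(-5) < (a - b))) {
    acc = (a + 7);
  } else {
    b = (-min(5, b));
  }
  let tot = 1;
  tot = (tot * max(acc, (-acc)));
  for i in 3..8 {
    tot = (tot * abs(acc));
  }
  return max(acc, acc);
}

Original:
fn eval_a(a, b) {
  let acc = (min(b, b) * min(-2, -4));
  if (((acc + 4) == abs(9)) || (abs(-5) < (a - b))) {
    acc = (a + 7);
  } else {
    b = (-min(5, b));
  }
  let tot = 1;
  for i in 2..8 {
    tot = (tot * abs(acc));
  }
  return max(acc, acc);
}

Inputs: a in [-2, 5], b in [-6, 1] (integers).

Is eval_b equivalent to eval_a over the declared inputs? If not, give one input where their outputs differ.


The two are interchangeable: min/max/abs usage differs; also statement counts differ; also loop structure differs; also arithmetic usage differs, and every declared input agrees.
One worked example (a=0, b=0) — eval_a: acc = 0; (((acc + 4) == abs(9)) || (abs(-5) < (a - b))) -> false; b = 0; tot = 1; [i=2]; tot = 0; [i=3]; tot = 0; [i=4]; tot = 0; [i=5]; tot = 0; [i=6]; tot = 0; [i=7]; tot = 0; return 0; eval_b: acc = 0; ((abs(9) == (acc + 4)) || (abs(-5) < (a - b))) -> false; b = 0; tot = 1; tot = 0; [i=3]; tot = 0; [i=4]; tot = 0; [i=5]; tot = 0; [i=6]; tot = 0; [i=7]; tot = 0; return 0; agreement on 0.
Checked all 64 inputs in the declared domain: the outputs agree on every one.
verdict: equivalent


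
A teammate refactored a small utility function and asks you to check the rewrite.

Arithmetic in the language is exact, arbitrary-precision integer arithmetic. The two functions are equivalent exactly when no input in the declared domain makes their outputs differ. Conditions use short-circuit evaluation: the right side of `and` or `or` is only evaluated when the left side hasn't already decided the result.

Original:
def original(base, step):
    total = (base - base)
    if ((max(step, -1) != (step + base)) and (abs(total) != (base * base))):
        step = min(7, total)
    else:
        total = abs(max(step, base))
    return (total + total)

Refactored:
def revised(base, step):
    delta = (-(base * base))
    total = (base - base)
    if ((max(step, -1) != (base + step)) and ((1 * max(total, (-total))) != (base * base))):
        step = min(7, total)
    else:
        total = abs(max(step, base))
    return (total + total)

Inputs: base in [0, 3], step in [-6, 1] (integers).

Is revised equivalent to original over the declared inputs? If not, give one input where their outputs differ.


Comparing the listings, the differences include: arithmetic usage differs, statement counts differ, local variable names differ, min/max/abs usage differs, constant usage differs.
Tracing base=3, step=0: original: total=0, then ((max(step, -1) != (step + base)) and (abs(total) != (base * base))) is true, then step=0, then returns 0 | revised: delta=-9, then total=0, then ((max(step, -1) != (base + step)) and ((1 * max(total, (-total))) != (base * base))) is true, then step=0, then returns 0 — matching result 0.
Every one of the 32 inputs gives matching results.
verdict: equivalent


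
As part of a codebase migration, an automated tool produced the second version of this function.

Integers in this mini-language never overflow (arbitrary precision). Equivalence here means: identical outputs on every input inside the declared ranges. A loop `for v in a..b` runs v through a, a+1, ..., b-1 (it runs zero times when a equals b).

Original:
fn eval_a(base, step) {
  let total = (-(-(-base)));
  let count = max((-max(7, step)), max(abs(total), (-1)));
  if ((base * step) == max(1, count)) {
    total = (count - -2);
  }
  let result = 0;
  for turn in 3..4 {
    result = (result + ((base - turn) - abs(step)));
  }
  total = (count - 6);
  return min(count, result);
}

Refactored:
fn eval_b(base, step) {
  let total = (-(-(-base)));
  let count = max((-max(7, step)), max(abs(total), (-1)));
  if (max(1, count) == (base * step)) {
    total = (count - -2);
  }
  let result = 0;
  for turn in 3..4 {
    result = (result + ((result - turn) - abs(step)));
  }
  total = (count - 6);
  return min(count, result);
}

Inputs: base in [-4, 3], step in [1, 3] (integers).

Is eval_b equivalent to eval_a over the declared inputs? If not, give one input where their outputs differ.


There is a counterexample at base=-4, step=1: -8 on one side, -4 on the other.
eval_a: total=4, then count=4, then ((base * step) == max(1, count)) is false, then result=0, then (turn=3), then result=-8, then total=-2, then returns -8
eval_b: total=4, then count=4, then (max(1, count) == (base * step)) is false, then result=0, then (turn=3), then result=-4, then total=-2, then returns -4
verdict: not equivalent; witness: base=-4, step=1


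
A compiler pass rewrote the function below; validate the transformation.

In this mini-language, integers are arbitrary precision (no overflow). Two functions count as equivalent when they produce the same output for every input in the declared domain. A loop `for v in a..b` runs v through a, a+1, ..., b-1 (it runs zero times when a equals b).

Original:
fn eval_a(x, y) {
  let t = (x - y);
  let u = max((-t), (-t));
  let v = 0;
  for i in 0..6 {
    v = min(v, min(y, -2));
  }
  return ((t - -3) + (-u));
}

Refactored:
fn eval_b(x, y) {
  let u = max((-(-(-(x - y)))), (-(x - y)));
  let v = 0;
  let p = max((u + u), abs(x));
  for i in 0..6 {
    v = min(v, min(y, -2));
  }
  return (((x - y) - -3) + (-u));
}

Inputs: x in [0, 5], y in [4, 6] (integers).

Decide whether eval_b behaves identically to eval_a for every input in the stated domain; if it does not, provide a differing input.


Equivalent — the differences include arithmetic usage differs, local variable names differ, min/max/abs usage differs, yet no declared input distinguishes the two.
Spot check at x=5, y=6 — eval_a: t = -1; u = 1; v = 0; [i=0]; v = -2; [i=1]; v = -2; [i=2]; v = -2; [i=3]; v = -2; [i=4]; v = -2; [i=5]; v = -2; return 1. eval_b: u = 1; v = 0; p = 5; [i=0]; v = -2; [i=1]; v = -2; [i=2]; v = -2; [i=3]; v = -2; [i=4]; v = -2; [i=5]; v = -2; return 1. Both give 1.
Sweeping the whole domain (18 inputs) finds no disagreement.
verdict: equivalent


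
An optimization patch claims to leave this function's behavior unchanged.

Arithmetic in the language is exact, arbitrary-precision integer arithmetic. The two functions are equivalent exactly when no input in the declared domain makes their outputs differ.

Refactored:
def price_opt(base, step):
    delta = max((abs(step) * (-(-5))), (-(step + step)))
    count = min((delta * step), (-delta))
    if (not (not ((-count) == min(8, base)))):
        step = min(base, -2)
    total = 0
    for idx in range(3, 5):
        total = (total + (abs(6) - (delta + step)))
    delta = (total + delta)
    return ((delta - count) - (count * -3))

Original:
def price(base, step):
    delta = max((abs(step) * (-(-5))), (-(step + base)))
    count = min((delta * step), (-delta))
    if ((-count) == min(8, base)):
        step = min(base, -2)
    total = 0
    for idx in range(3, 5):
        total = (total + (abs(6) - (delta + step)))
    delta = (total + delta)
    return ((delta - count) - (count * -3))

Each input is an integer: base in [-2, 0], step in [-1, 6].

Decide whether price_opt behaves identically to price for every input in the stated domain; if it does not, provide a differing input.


At base=-2, step=0: price gives 6, price_opt gives 12.
verdict: not equivalent; witness: base=-2, step=0


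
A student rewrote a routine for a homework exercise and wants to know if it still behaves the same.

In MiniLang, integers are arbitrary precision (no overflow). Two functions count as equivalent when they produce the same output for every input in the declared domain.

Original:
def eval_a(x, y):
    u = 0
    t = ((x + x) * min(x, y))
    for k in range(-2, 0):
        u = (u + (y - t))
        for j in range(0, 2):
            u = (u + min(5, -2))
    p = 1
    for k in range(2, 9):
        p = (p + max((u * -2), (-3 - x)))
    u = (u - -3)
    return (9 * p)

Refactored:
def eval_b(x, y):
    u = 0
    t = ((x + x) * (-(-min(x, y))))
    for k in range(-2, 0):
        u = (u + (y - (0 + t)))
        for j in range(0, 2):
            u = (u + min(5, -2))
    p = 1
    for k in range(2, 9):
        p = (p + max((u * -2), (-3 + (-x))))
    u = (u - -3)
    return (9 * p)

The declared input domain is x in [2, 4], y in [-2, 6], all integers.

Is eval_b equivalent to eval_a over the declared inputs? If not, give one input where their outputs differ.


The two versions differ — the changes include constant usage differs; arithmetic usage differs.
Tracing x=3, y=5: eval_a: u becomes 0; next t becomes 18; next at k=-2:; next u becomes -13; next at j=0:; next u becomes -15; next at j=1:; next u becomes -17; next at k=-1:; next u becomes -30; next at j=0:; next u becomes -32; next at j=1:; next u becomes -34; next p becomes 1; next at k=2:; next p becomes 69; next at k=3:; next p becomes 137; next at k=4:; next p becomes 205; next at k=5:; next p becomes 273; next at k=6:; next p becomes 341; next at k=7:; next p becomes 409; next at k=8:; next p becomes 477; next u becomes -31; next final value 4293 | eval_b: u becomes 0; next t becomes 18; next at k=-2:; next u becomes -13; next at j=0:; next u becomes -15; next at j=1:; next u becomes -17; next at k=-1:; next u becomes -30; next at j=0:; next u becomes -32; next at j=1:; next u becomes -34; next p becomes 1; next at k=2:; next p becomes 69; next at k=3:; next p becomes 137; next at k=4:; next p becomes 205; next at k=5:; next p becomes 273; next at k=6:; next p becomes 341; next at k=7:; next p becomes 409; next at k=8:; next p becomes 477; next u becomes -31; next final value 4293 — matching result 4293.
Across all 27 domain points the two functions coincide.
verdict: equivalent


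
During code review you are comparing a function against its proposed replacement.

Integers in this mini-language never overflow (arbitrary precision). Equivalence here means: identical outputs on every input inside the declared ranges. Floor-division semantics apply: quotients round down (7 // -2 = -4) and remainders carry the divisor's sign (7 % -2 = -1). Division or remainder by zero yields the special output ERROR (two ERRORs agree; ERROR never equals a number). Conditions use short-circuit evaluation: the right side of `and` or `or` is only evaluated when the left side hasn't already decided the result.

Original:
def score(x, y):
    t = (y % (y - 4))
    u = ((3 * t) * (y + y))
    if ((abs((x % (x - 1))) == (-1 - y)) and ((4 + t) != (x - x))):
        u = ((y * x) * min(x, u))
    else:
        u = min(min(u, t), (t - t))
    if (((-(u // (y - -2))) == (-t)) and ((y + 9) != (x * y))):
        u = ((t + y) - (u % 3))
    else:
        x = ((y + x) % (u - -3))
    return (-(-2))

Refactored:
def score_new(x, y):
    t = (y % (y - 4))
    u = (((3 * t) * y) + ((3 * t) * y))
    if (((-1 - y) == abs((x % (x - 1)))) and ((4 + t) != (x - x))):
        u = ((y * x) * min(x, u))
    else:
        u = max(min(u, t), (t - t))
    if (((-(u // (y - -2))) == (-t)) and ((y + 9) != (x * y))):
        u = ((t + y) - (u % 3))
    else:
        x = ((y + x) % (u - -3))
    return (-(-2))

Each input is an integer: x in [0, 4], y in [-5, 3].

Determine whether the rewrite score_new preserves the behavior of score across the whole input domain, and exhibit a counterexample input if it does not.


Consider the input x=0, y=-3.
score: t becomes -3; next u becomes 54; next ((abs((x % (x - 1))) == (-1 - y)) and ((4 + t) != (x - x))) evaluates to false; next u becomes -3; next (((-(u // (y - -2))) == (-t)) and ((y + 9) != (x * y))) evaluates to false; next hits division by zero so the output is ERROR
score_new: t becomes -3; next u becomes 54; next (((-1 - y) == abs((x % (x - 1)))) and ((4 + t) != (x - x))) evaluates to false; next u becomes 0; next (((-(u // (y - -2))) == (-t)) and ((y + 9) != (x * y))) evaluates to false; next x becomes 0; next final value 2
ERROR and 2 differ, so these are not the same function on this domain.
verdict: not equivalent; witness: x=0, y=-3


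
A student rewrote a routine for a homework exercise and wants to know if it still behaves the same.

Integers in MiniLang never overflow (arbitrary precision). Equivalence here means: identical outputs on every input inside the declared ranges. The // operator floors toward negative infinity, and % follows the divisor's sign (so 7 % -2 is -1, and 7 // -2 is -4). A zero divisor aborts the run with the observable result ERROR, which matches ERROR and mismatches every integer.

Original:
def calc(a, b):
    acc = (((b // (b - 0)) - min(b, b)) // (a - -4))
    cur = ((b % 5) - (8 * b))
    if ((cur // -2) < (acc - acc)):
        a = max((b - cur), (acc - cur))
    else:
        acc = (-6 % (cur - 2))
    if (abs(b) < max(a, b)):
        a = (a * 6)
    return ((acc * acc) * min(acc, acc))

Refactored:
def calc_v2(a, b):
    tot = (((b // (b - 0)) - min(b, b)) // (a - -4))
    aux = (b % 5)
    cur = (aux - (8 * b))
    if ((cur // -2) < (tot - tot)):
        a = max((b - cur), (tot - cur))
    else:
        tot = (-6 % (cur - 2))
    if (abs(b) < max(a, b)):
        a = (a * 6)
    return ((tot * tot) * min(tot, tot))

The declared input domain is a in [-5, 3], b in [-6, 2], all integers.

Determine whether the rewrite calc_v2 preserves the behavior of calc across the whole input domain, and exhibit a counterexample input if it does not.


The two versions differ — the changes include statement counts differ, plus local variable names differ.
One worked example (a=1, b=1) — calc: acc becomes 0; next cur becomes -7; next ((cur // -2) < (acc - acc)) evaluates to false; next acc becomes -6; next (abs(b) < max(a, b)) evaluates to false; next final value -216; calc_v2: tot becomes 0; next aux becomes 1; next cur becomes -7; next ((cur // -2) < (tot - tot)) evaluates to false; next tot becomes -6; next (abs(b) < max(a, b)) evaluates to false; next final value -216; agreement on -216.
Checked all 81 inputs in the declared domain: the outputs agree on every one.
verdict: equivalent


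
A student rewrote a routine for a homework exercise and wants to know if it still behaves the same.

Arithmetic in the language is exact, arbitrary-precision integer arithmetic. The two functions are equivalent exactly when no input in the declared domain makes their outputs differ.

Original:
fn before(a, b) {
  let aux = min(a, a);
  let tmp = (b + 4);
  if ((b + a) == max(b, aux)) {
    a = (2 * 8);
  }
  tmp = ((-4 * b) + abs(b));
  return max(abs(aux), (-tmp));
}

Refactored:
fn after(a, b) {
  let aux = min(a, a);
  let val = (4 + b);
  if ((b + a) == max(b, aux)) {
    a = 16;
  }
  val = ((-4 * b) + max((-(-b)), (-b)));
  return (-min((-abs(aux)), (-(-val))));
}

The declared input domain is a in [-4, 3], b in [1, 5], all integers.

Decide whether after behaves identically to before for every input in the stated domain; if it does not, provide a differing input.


Side by side, the visible changes include: arithmetic usage differs; and local variable names differ; and constant usage differs; and min/max/abs usage differs.
Tracing a=-4, b=3: before: aux := -4 | tmp := 7 | ((b + a) == max(b, aux)): false | tmp := -9 | result 9 | after: aux := -4 | val := 7 | ((b + a) == max(b, aux)): false | val := -9 | result 9 — matching result 9.
Across all 40 domain points the two functions coincide.
verdict: equivalent


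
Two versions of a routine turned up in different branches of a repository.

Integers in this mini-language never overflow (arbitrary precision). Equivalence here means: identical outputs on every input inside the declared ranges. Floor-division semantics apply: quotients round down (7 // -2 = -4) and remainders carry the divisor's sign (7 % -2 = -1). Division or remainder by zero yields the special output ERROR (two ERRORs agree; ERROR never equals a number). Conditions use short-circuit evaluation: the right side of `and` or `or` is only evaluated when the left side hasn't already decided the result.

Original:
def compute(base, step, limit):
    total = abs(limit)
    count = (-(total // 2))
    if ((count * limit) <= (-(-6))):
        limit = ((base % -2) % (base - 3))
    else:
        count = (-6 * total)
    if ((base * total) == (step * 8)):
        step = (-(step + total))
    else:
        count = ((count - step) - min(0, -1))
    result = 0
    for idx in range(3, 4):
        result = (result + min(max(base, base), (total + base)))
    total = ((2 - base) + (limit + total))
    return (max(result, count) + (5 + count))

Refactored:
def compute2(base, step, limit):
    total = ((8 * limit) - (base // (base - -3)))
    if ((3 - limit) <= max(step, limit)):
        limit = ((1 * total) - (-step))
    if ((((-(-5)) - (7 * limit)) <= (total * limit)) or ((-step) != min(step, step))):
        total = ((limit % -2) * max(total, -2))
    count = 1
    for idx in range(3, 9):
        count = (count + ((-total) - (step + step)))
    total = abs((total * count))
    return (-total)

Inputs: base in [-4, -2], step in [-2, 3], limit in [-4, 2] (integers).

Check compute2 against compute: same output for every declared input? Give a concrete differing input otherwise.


Try base=-4, step=-2, limit=-4.
compute: total = 4; count = -2; ((count * limit) <= (-(-6))) -> false; count = -24; ((base * total) == (step * 8)) -> true; step = -2; result = 0; [idx=3]; result = -4; total = 6; return -23
compute2: total = -36; ((3 - limit) <= max(step, limit)) -> false; ((((-(-5)) - (7 * limit)) <= (total * limit)) or ((-step) != min(step, step))) -> true; total = 0; count = 1; [idx=3]; count = 5; [idx=4]; count = 9; [idx=5]; count = 13; [idx=6]; count = 17; [idx=7]; count = 21; [idx=8]; count = 25; total = 0; return 0
-23 against 0: the behavior changed.
verdict: not equivalent; witness: base=-4, step=-2, limit=-4


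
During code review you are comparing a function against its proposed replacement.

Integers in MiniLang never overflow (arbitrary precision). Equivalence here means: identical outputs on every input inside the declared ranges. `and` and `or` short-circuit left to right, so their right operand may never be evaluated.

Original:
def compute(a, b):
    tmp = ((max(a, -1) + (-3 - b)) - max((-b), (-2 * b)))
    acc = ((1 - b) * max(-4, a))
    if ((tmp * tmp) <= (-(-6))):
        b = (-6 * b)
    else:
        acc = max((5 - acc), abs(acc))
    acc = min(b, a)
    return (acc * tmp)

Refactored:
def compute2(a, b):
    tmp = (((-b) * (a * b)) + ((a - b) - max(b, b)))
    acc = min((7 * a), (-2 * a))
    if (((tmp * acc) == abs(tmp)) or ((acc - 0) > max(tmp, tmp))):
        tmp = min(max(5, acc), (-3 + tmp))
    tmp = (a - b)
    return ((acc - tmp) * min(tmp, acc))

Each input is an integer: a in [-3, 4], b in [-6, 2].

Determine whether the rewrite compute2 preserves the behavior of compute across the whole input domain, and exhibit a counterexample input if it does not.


Not equivalent: a=-3, b=-6 separates them (60 vs 504).
compute: tmp=-10, then acc=-21, then ((tmp * tmp) <= (-(-6))) is false, then acc=26, then acc=-6, then returns 60
compute2: tmp=117, then acc=-21, then (((tmp * acc) == abs(tmp)) or ((acc - 0) > max(tmp, tmp))) is false, then tmp=3, then returns 504
verdict: not equivalent; witness: a=-3, b=-6


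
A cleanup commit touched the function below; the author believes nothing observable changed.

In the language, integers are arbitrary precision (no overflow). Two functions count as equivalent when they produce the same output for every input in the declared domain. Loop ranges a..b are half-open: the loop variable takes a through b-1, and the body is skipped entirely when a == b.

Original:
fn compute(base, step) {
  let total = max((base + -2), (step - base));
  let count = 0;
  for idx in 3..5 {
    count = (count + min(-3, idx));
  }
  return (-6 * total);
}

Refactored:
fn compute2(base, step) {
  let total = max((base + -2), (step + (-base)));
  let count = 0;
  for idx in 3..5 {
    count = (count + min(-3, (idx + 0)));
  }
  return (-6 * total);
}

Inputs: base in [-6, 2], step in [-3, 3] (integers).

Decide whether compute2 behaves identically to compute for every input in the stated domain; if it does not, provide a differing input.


The two are interchangeable: arithmetic usage differs; and constant usage differs, and every declared input agrees.
Tracing base=-4, step=-1: compute: total := 3 | count := 0 | iter idx=3: | count := -3 | iter idx=4: | count := -6 | result -18 | compute2: total := 3 | count := 0 | iter idx=3: | count := -3 | iter idx=4: | count := -6 | result -18 — matching result -18.
Every one of the 63 inputs gives matching results.
verdict: equivalent


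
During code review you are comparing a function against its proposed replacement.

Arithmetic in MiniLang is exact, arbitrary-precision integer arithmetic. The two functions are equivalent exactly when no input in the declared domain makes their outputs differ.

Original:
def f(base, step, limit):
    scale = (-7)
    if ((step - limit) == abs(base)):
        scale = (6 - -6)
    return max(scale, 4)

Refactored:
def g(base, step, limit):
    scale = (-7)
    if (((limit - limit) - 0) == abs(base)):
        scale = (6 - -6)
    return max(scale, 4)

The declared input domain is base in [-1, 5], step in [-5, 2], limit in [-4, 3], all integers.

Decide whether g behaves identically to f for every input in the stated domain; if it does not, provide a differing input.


There is a counterexample at base=-1, step=-3, limit=-4: 12 on one side, 4 on the other.
f: scale = -7; ((step - limit) == abs(base)) -> true; scale = 12; return 12
g: scale = -7; (((limit - limit) - 0) == abs(base)) -> false; return 4
verdict: not equivalent; witness: base=-1, step=-3, limit=-4


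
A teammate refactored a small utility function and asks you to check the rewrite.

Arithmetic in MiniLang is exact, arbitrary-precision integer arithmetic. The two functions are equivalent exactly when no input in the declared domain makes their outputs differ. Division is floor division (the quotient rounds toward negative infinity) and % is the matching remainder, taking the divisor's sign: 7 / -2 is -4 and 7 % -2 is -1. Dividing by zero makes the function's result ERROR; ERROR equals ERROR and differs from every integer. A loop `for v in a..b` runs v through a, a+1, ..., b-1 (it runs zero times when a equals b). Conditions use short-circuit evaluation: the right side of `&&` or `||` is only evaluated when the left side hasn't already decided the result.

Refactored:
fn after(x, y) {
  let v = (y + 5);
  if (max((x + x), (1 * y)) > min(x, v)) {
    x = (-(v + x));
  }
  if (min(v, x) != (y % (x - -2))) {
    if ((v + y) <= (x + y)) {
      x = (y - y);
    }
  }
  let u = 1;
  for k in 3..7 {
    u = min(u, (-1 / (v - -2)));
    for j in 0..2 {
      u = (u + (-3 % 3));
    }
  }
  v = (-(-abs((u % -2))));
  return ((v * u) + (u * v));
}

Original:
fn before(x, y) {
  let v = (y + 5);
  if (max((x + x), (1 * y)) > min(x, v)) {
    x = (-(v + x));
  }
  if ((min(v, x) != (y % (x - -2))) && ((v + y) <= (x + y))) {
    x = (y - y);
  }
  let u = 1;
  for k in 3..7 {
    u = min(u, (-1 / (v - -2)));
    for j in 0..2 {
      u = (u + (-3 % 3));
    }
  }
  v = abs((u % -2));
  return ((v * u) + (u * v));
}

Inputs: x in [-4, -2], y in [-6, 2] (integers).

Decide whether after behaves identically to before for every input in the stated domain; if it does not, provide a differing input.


Equivalent — the differences include boolean connective usage differs; also statement counts differ; also branching structure differs, yet no declared input distinguishes the two.
As a probe, take x=-2, y=-3: before runs v := 2 | (max((x + x), (1 * y)) > min(x, v)): false | divide-by-zero, output ERROR; after runs v := 2 | (max((x + x), (1 * y)) > min(x, v)): false | divide-by-zero, output ERROR; both end at ERROR.
Across all 27 domain points the two functions coincide.
verdict: equivalent


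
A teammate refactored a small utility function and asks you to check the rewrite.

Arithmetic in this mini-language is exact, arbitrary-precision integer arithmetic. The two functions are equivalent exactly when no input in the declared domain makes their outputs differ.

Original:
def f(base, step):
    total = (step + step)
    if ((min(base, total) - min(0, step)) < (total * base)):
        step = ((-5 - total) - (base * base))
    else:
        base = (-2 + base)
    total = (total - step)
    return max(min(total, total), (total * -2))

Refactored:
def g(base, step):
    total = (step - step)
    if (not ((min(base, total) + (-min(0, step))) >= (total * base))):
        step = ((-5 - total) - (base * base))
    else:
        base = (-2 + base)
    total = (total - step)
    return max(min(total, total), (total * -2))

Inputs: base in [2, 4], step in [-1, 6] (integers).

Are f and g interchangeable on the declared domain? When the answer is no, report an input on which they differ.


Not equivalent: base=2, step=-1 separates them (2 vs 1).
f: total becomes -2; next ((min(base, total) - min(0, step)) < (total * base)) evaluates to false; next base becomes 0; next total becomes -1; next final value 2
g: total becomes 0; next (not ((min(base, total) + (-min(0, step))) >= (total * base))) evaluates to false; next base becomes 0; next total becomes 1; next final value 1
verdict: not equivalent; witness: base=2, step=-1


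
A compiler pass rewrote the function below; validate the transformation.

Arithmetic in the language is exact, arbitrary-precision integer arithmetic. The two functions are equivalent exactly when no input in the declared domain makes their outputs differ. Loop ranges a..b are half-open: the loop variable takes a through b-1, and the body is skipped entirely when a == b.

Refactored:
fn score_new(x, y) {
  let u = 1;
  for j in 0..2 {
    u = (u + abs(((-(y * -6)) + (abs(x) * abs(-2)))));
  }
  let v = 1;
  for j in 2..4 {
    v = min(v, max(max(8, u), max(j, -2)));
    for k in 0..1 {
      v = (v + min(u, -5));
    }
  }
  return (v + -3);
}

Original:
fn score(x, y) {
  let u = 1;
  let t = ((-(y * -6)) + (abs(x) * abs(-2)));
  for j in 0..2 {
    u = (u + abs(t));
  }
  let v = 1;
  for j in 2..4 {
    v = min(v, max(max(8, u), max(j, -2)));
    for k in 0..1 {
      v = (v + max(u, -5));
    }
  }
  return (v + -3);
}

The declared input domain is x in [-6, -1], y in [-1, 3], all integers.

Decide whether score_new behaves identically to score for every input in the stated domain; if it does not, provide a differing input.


These are not equivalent — on x=-6, y=-1 the outputs split (23 vs -12).
score: u becomes 1; next t becomes 6; next at j=0:; next u becomes 7; next at j=1:; next u becomes 13; next v becomes 1; next at j=2:; next v becomes 1; next at k=0:; next v becomes 14; next at j=3:; next v becomes 13; next at k=0:; next v becomes 26; next final value 23
score_new: u becomes 1; next at j=0:; next u becomes 7; next at j=1:; next u becomes 13; next v becomes 1; next at j=2:; next v becomes 1; next at k=0:; next v becomes -4; next at j=3:; next v becomes -4; next at k=0:; next v becomes -9; next final value -12
verdict: not equivalent; witness: x=-6, y=-1


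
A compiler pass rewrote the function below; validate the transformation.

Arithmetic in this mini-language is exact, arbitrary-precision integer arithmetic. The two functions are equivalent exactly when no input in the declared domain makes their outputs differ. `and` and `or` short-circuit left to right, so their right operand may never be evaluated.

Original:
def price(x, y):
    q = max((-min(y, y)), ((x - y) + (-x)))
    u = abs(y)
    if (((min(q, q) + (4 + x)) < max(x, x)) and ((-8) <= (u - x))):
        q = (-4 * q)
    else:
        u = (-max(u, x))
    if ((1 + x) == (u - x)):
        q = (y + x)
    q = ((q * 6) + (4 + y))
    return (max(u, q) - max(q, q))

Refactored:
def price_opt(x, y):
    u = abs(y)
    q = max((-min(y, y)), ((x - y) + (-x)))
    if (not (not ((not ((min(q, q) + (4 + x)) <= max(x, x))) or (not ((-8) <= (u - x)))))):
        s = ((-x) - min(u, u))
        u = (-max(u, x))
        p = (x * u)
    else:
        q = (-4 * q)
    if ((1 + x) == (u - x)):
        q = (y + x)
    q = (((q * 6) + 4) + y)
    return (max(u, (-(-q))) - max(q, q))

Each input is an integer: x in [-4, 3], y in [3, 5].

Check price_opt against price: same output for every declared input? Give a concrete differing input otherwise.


Try x=-4, y=4.
price: q = -4; u = 4; (((min(q, q) + (4 + x)) < max(x, x)) and ((-8) <= (u - x))) -> false; u = -4; ((1 + x) == (u - x)) -> false; q = -16; return 12
price_opt: u = 4; q = -4; (not (not ((not ((min(q, q) + (4 + x)) <= max(x, x))) or (not ((-8) <= (u - x)))))) -> false; q = 16; ((1 + x) == (u - x)) -> false; q = 104; return 0
12 vs 0 — the two versions disagree here.
verdict: not equivalent; witness: x=-4, y=4
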